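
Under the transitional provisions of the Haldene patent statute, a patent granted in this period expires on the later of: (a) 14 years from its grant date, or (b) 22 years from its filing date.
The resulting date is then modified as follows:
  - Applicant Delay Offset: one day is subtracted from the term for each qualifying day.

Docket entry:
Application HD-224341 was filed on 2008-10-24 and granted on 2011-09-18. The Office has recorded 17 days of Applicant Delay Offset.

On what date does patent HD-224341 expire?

(a) grant + 14 years → 18 September 2025.
(b) filing + 22 years → 24 October 2030.
Later of the two: 24 October 2030.
Applicant Delay Offset: −17 days → 7 October 2030.

2030-10-07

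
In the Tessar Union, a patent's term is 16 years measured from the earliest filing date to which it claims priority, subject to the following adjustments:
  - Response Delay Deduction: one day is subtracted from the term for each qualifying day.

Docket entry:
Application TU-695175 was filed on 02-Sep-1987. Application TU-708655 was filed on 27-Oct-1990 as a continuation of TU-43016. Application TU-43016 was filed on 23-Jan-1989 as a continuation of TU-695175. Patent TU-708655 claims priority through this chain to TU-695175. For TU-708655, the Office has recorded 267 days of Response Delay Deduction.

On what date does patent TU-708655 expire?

Earliest priority filing: 2 September 1987.
Base term: 2 September 1987 + 16 years → 2 September 2003.
Response Delay Deduction: −267 days → 9 December 2002.

December 9, 2002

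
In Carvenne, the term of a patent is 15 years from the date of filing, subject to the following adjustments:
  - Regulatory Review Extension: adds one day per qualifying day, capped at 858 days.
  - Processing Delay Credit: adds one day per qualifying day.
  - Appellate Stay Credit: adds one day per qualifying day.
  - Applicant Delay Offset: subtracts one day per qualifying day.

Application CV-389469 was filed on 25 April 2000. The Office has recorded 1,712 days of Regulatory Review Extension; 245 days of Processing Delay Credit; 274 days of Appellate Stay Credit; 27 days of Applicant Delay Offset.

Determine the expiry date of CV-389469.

January 4, 2019

Base term: filing date + 15 years → 25 April 2015.
Regulatory Review Extension: 1712 days claimed exceeds the 858-day cap, so +858 days → 30 August 2017.
Processing Delay Credit: +245 days → 2 May 2018.
Appellate Stay Credit: +274 days → 31 January 2019.
Applicant Delay Offset: −27 days → 4 January 2019.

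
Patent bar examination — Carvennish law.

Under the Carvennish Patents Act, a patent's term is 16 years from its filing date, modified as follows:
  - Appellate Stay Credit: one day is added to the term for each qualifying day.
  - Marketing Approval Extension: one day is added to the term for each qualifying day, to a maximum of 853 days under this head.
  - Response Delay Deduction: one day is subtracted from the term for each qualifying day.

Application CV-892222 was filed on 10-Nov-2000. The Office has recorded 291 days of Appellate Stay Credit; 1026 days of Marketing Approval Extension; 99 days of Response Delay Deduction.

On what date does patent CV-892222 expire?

Base term: filing date + 16 years → 10 November 2016.
Appellate Stay Credit: +291 days → 28 August 2017.
Marketing Approval Extension: 1026 days claimed exceeds the 853-day cap, so +853 days → 29 December 2019.
Response Delay Deduction: −99 days → 21 September 2019.

2019-09-21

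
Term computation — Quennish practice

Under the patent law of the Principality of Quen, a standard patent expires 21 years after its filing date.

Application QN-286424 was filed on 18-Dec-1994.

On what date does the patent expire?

December 18, 2015

Filing date + 21 years → 18 December 2015.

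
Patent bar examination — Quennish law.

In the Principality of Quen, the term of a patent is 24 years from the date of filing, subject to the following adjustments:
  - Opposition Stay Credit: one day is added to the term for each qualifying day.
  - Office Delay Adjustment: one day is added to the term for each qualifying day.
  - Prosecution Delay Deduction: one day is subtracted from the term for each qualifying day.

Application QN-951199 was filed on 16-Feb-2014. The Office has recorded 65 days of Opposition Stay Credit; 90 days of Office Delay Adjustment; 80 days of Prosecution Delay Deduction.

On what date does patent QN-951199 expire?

2038-05-02

Base term: filing date + 24 years → 16 February 2038.
Opposition Stay Credit: +65 days → 22 April 2038.
Office Delay Adjustment: +90 days → 21 July 2038.
Prosecution Delay Deduction: −80 days → 2 May 2038.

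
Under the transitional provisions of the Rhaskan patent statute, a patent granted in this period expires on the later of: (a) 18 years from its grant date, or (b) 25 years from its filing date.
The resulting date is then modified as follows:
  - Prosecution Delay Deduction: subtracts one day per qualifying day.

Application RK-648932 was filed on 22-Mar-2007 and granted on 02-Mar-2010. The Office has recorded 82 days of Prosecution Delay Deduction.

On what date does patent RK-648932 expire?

(a) grant + 18 years → 2 March 2028.
(b) filing + 25 years → 22 March 2032.
Later of the two: 22 March 2032.
Prosecution Delay Deduction: −82 days → 31 December 2031.

December 31, 2031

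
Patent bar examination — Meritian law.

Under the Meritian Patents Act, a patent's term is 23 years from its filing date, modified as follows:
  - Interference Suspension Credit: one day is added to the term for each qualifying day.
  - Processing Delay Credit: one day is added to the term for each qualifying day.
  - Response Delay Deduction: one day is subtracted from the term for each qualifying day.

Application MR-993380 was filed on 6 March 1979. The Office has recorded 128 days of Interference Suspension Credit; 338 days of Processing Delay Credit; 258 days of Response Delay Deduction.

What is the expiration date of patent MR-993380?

September 30, 2002

Base term: filing date + 23 years → 6 March 2002.
Interference Suspension Credit: +128 days → 12 July 2002.
Processing Delay Credit: +338 days → 15 June 2003.
Response Delay Deduction: −258 days → 30 September 2002.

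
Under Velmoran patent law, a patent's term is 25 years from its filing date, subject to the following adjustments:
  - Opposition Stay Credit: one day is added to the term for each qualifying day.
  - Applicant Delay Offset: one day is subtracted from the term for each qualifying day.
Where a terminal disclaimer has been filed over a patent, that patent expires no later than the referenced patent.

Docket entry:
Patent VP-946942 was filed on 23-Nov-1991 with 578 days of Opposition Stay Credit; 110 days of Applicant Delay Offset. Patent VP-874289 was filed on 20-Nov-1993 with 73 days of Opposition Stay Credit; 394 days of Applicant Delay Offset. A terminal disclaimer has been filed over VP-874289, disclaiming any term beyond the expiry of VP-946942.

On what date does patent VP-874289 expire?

Natural term of VP-874289:
  Base: filing + 25 years → 20 November 2018.
  Opposition Stay Credit: +73 days → 1 February 2019.
  Applicant Delay Offset: −394 days → 3 January 2018.
Expiry of referenced patent VP-946942:
  Base: filing + 25 years → 23 November 2016.
  Opposition Stay Credit: +578 days → 24 June 2018.
  Applicant Delay Offset: −110 days → 6 March 2018.
Terminal disclaimer: VP-874289 expires on the earlier of 3 January 2018 and 6 March 2018.

January 3, 2018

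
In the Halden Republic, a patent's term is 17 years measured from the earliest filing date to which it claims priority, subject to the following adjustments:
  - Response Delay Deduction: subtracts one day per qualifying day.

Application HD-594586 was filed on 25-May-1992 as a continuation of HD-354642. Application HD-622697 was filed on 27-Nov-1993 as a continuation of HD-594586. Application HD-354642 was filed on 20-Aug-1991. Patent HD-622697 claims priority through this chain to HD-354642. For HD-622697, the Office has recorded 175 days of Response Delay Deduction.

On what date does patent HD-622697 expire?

Earliest priority filing: 20 August 1991.
Base term: 20 August 1991 + 17 years → 20 August 2008.
Response Delay Deduction: −175 days → 27 February 2008.

2008-02-27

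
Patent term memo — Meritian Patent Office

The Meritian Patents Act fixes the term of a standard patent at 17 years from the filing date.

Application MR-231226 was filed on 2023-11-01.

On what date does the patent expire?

November 1, 2040

Filing date + 17 years → 1 November 2040.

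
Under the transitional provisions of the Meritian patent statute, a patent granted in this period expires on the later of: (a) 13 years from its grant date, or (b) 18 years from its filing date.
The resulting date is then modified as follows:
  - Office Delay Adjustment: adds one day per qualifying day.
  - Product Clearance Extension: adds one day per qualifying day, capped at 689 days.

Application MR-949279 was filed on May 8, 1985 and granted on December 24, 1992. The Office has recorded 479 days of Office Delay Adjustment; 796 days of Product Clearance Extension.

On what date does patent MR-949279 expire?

2009-03-06

(a) grant + 13 years → 24 December 2005.
(b) filing + 18 years → 8 May 2003.
Later of the two: 24 December 2005.
Office Delay Adjustment: +479 days → 17 April 2007.
Product Clearance Extension: 796 days claimed exceeds the 689-day cap, so +689 days → 6 March 2009.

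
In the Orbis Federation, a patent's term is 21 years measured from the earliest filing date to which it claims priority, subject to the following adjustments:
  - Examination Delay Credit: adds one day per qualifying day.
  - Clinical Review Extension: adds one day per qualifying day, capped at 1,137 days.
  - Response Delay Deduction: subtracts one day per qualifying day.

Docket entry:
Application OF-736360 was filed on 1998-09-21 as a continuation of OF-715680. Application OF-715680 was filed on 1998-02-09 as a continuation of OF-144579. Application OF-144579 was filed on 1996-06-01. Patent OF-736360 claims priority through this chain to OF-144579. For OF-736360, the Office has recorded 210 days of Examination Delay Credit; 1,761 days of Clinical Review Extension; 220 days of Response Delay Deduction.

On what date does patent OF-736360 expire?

2020-07-02

Earliest priority filing: 1 June 1996.
Base term: 1 June 1996 + 21 years → 1 June 2017.
Examination Delay Credit: +210 days → 28 December 2017.
Clinical Review Extension: 1761 days claimed exceeds the 1137-day cap, so +1137 days → 7 February 2021.
Response Delay Deduction: −220 days → 2 July 2020.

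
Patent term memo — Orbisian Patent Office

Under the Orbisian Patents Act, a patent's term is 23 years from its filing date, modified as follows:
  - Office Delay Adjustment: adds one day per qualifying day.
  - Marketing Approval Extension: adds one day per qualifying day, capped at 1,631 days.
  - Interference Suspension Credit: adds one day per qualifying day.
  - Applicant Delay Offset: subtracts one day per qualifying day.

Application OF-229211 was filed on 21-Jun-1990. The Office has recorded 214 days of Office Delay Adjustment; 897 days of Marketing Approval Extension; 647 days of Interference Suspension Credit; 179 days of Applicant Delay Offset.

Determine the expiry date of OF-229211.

Base term: filing date + 23 years → 21 June 2013.
Office Delay Adjustment: +214 days → 21 January 2014.
Marketing Approval Extension: 897 days (within the 1631-day cap) → +897 days → 6 July 2016.
Interference Suspension Credit: +647 days → 14 April 2018.
Applicant Delay Offset: −179 days → 17 October 2017.

October 17, 2017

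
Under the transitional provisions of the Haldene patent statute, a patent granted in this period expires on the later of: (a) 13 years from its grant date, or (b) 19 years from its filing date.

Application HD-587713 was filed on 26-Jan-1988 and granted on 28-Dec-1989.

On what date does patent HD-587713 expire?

(a) grant + 13 years → 28 December 2002.
(b) filing + 19 years → 26 January 2007.
Later of the two: 26 January 2007.

2007-01-26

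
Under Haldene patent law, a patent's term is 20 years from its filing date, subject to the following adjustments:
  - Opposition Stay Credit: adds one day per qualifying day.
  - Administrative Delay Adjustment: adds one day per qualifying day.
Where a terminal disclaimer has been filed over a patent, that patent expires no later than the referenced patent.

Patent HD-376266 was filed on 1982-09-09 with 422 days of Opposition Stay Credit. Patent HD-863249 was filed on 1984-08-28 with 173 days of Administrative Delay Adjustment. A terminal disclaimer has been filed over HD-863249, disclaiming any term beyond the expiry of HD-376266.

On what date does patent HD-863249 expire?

2003-11-05

Natural term of HD-863249:
  Base: filing + 20 years → 28 August 2004.
  Administrative Delay Adjustment: +173 days → 17 February 2005.
Expiry of referenced patent HD-376266:
  Base: filing + 20 years → 9 September 2002.
  Opposition Stay Credit: +422 days → 5 November 2003.
Terminal disclaimer: HD-863249 expires on the earlier of 17 February 2005 and 5 November 2003.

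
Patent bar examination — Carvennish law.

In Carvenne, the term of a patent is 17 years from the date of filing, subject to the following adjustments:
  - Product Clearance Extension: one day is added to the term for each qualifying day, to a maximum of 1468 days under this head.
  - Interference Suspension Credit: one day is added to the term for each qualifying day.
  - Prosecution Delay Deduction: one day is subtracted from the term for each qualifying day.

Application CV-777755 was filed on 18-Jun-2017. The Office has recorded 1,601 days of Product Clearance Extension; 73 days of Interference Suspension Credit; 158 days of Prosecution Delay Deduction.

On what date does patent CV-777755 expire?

Base term: filing date + 17 years → 18 June 2034.
Product Clearance Extension: 1601 days claimed exceeds the 1468-day cap, so +1468 days → 25 June 2038.
Interference Suspension Credit: +73 days → 6 September 2038.
Prosecution Delay Deduction: −158 days → 1 April 2038.

April 1, 2038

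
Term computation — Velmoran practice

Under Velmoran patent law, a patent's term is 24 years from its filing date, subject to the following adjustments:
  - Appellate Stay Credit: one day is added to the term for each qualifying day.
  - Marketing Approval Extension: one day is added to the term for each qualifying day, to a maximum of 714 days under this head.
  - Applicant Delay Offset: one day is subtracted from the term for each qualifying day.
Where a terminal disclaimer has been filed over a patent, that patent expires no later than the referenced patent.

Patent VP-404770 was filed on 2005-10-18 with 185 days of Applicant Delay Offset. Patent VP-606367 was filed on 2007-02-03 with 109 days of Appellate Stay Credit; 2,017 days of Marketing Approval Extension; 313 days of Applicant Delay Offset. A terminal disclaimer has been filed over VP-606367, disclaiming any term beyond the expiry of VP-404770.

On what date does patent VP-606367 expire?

Natural term of VP-606367:
  Base: filing + 24 years → 3 February 2031.
  Appellate Stay Credit: +109 days → 23 May 2031.
  Marketing Approval Extension: 2017 days claimed exceeds the 714-day cap, so +714 days → 6 May 2033.
  Applicant Delay Offset: −313 days → 27 June 2032.
Expiry of referenced patent VP-404770:
  Base: filing + 24 years → 18 October 2029.
  Applicant Delay Offset: −185 days → 16 April 2029.
Terminal disclaimer: VP-606367 expires on the earlier of 27 June 2032 and 16 April 2029.

2029-04-16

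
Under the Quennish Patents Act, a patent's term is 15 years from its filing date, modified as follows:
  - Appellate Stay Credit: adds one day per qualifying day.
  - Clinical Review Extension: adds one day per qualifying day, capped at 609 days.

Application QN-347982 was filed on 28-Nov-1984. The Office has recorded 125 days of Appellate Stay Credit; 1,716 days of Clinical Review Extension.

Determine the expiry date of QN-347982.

Base term: filing date + 15 years → 28 November 1999.
Appellate Stay Credit: +125 days → 1 April 2000.
Clinical Review Extension: 1716 days claimed exceeds the 609-day cap, so +609 days → 1 December 2001.

December 1, 2001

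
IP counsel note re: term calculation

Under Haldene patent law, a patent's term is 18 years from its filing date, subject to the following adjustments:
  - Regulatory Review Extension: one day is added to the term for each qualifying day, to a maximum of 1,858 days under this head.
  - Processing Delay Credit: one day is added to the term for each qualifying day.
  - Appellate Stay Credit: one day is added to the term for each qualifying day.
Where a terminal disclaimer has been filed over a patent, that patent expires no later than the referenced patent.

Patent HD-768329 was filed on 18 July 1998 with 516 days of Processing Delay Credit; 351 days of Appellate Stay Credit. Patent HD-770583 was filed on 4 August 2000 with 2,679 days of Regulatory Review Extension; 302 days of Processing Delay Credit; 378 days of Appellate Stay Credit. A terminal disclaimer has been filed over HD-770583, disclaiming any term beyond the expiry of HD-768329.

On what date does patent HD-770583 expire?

Natural term of HD-770583:
  Base: filing + 18 years → 4 August 2018.
  Regulatory Review Extension: 2679 days claimed exceeds the 1858-day cap, so +1858 days → 5 September 2023.
  Processing Delay Credit: +302 days → 3 July 2024.
  Appellate Stay Credit: +378 days → 16 July 2025.
Expiry of referenced patent HD-768329:
  Base: filing + 18 years → 18 July 2016.
  Processing Delay Credit: +516 days → 16 December 2017.
  Appellate Stay Credit: +351 days → 2 December 2018.
Terminal disclaimer: HD-770583 expires on the earlier of 16 July 2025 and 2 December 2018.

December 2, 2018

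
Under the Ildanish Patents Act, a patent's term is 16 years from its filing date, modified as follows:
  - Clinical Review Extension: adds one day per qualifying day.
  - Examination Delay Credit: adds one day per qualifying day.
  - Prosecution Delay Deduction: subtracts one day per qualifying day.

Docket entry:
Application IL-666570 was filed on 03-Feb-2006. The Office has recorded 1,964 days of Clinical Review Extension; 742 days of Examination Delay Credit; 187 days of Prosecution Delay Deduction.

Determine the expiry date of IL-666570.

December 27, 2028

Base term: filing date + 16 years → 3 February 2022.
Clinical Review Extension: +1964 days → 21 June 2027.
Examination Delay Credit: +742 days → 2 July 2029.
Prosecution Delay Deduction: −187 days → 27 December 2028.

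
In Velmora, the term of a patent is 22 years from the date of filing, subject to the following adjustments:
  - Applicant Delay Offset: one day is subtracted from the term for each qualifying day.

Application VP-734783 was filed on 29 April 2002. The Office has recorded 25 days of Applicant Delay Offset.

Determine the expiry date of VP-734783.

2024-04-04

Base term: filing date + 22 years → 29 April 2024.
Applicant Delay Offset: −25 days → 4 April 2024.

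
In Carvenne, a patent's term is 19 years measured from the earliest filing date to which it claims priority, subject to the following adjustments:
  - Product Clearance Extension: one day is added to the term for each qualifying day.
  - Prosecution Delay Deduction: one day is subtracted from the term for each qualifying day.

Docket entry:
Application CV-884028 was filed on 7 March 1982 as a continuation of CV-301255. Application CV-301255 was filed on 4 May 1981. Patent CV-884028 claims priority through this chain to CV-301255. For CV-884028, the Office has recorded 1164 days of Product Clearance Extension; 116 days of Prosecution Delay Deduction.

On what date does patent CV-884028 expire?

Earliest priority filing: 4 May 1981.
Base term: 4 May 1981 + 19 years → 4 May 2000.
Product Clearance Extension: +1164 days → 12 July 2003.
Prosecution Delay Deduction: −116 days → 18 March 2003.

March 18, 2003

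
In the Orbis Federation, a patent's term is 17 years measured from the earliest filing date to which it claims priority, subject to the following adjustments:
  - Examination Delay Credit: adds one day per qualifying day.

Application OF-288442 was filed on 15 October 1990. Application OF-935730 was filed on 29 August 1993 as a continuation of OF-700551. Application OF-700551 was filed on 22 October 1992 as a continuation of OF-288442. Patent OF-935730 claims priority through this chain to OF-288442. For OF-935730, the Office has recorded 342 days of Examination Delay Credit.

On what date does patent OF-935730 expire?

September 21, 2008

Earliest priority filing: 15 October 1990.
Base term: 15 October 1990 + 17 years → 15 October 2007.
Examination Delay Credit: +342 days → 21 September 2008.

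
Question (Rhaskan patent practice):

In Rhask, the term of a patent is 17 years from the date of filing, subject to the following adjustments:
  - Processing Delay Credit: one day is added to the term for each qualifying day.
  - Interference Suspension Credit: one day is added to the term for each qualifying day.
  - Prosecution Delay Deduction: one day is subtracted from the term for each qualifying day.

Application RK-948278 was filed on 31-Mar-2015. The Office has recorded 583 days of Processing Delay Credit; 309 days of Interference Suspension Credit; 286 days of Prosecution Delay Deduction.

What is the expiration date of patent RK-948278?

November 27, 2033

Base term: filing date + 17 years → 31 March 2032.
Processing Delay Credit: +583 days → 4 November 2033.
Interference Suspension Credit: +309 days → 9 September 2034.
Prosecution Delay Deduction: −286 days → 27 November 2033.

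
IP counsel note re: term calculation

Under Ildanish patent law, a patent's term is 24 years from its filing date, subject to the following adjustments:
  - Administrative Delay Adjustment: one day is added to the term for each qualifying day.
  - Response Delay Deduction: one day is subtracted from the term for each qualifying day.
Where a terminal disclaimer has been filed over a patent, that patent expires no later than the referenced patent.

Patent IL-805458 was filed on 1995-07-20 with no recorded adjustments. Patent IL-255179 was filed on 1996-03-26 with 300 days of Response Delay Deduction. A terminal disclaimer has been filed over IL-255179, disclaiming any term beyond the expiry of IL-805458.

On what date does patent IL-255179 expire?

May 31, 2019

Natural term of IL-255179:
  Base: filing + 24 years → 26 March 2020.
  Response Delay Deduction: −300 days → 31 May 2019.
Expiry of referenced patent IL-805458:
  Base: filing + 24 years → 20 July 2019.
Terminal disclaimer: IL-255179 expires on the earlier of 31 May 2019 and 20 July 2019.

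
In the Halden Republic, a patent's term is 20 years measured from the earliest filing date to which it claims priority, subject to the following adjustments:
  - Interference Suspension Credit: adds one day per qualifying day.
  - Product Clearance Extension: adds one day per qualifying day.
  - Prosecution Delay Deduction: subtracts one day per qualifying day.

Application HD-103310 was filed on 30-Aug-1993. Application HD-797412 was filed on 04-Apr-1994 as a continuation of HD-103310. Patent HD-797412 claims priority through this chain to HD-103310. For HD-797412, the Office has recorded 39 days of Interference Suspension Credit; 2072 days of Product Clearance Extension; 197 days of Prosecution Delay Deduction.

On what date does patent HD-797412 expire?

2018-11-26

Earliest priority filing: 30 August 1993.
Base term: 30 August 1993 + 20 years → 30 August 2013.
Interference Suspension Credit: +39 days → 8 October 2013.
Product Clearance Extension: +2072 days → 11 June 2019.
Prosecution Delay Deduction: −197 days → 26 November 2018.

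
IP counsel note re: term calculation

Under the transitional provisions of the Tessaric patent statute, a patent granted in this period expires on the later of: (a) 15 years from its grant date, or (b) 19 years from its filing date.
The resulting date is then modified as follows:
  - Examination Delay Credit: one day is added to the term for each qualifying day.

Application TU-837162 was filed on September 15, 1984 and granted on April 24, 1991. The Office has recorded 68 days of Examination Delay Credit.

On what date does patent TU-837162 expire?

(a) grant + 15 years → 24 April 2006.
(b) filing + 19 years → 15 September 2003.
Later of the two: 24 April 2006.
Examination Delay Credit: +68 days → 1 July 2006.

July 1, 2006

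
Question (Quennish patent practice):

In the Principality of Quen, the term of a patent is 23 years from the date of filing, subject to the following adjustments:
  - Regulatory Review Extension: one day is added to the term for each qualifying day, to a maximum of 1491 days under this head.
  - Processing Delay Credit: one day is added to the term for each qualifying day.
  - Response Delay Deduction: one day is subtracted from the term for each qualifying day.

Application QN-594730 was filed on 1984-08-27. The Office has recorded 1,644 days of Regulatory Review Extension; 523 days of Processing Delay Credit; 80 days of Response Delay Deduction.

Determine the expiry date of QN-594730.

2012-12-12

Base term: filing date + 23 years → 27 August 2007.
Regulatory Review Extension: 1644 days claimed exceeds the 1491-day cap, so +1491 days → 26 September 2011.
Processing Delay Credit: +523 days → 2 March 2013.
Response Delay Deduction: −80 days → 12 December 2012.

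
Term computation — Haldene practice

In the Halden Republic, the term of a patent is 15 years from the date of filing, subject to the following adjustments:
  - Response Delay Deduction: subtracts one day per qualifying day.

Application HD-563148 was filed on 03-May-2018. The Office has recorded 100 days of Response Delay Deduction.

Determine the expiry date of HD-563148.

2033-01-23

Base term: filing date + 15 years → 3 May 2033.
Response Delay Deduction: −100 days → 23 January 2033.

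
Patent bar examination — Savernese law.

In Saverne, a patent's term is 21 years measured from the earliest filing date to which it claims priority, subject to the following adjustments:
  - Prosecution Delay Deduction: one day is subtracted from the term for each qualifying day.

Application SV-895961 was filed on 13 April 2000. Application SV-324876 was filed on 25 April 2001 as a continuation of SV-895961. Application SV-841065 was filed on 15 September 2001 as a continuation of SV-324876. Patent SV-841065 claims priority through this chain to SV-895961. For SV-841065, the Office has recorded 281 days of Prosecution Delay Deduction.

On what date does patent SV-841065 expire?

2020-07-06

Earliest priority filing: 13 April 2000.
Base term: 13 April 2000 + 21 years → 13 April 2021.
Prosecution Delay Deduction: −281 days → 6 July 2020.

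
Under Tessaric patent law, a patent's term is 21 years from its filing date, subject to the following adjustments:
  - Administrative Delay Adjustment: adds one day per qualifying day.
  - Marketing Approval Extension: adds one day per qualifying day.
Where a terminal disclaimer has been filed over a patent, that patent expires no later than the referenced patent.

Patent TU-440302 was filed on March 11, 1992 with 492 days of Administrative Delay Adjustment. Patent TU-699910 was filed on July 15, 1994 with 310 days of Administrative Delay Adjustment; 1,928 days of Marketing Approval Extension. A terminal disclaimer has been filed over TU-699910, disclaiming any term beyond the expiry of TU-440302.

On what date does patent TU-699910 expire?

July 16, 2014

Natural term of TU-699910:
  Base: filing + 21 years → 15 July 2015.
  Administrative Delay Adjustment: +310 days → 20 May 2016.
  Marketing Approval Extension: +1928 days → 30 August 2021.
Expiry of referenced patent TU-440302:
  Base: filing + 21 years → 11 March 2013.
  Administrative Delay Adjustment: +492 days → 16 July 2014.
Terminal disclaimer: TU-699910 expires on the earlier of 30 August 2021 and 16 July 2014.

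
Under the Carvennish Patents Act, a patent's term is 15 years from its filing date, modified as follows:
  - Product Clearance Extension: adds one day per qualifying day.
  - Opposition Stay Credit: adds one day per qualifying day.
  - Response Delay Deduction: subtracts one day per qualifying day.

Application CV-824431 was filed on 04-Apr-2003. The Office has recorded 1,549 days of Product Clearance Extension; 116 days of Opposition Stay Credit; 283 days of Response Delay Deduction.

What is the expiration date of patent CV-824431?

January 15, 2022

Base term: filing date + 15 years → 4 April 2018.
Product Clearance Extension: +1549 days → 1 July 2022.
Opposition Stay Credit: +116 days → 25 October 2022.
Response Delay Deduction: −283 days → 15 January 2022.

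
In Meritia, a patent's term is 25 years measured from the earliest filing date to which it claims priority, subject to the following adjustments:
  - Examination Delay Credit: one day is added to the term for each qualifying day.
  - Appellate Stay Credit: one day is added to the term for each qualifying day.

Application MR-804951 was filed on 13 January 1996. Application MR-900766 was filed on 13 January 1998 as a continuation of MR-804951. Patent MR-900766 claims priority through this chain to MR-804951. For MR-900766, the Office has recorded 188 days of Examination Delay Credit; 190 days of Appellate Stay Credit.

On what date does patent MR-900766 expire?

2022-01-26

Earliest priority filing: 13 January 1996.
Base term: 13 January 1996 + 25 years → 13 January 2021.
Examination Delay Credit: +188 days → 20 July 2021.
Appellate Stay Credit: +190 days → 26 January 2022.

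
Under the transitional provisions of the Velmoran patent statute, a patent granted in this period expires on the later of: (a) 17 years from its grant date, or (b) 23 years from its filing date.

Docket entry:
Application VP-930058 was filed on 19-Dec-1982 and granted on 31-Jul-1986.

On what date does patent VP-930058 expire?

(a) grant + 17 years → 31 July 2003.
(b) filing + 23 years → 19 December 2005.
Later of the two: 19 December 2005.

December 19, 2005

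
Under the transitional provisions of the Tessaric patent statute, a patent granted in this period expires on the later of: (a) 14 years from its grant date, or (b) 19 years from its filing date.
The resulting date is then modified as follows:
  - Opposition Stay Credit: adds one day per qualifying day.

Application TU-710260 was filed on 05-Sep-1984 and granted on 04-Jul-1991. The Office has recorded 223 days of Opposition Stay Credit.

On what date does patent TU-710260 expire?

(a) grant + 14 years → 4 July 2005.
(b) filing + 19 years → 5 September 2003.
Later of the two: 4 July 2005.
Opposition Stay Credit: +223 days → 12 February 2006.

February 12, 2006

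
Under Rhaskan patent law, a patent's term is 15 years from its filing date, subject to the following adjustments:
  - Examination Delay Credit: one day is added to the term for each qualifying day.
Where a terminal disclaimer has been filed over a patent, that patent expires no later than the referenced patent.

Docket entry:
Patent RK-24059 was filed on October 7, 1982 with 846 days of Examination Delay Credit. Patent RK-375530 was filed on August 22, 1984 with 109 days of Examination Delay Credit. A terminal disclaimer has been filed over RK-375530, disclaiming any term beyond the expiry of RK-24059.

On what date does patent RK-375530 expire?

December 9, 1999

Natural term of RK-375530:
  Base: filing + 15 years → 22 August 1999.
  Examination Delay Credit: +109 days → 9 December 1999.
Expiry of referenced patent RK-24059:
  Base: filing + 15 years → 7 October 1997.
  Examination Delay Credit: +846 days → 31 January 2000.
Terminal disclaimer: RK-375530 expires on the earlier of 9 December 1999 and 31 January 2000.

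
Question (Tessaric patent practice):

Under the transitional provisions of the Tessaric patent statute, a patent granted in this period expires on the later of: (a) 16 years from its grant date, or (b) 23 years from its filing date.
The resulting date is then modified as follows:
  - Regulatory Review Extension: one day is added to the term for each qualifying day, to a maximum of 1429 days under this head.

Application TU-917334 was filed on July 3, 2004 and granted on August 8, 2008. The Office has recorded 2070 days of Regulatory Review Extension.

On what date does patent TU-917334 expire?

June 1, 2031

(a) grant + 16 years → 8 August 2024.
(b) filing + 23 years → 3 July 2027.
Later of the two: 3 July 2027.
Regulatory Review Extension: 2070 days claimed exceeds the 1429-day cap, so +1429 days → 1 June 2031.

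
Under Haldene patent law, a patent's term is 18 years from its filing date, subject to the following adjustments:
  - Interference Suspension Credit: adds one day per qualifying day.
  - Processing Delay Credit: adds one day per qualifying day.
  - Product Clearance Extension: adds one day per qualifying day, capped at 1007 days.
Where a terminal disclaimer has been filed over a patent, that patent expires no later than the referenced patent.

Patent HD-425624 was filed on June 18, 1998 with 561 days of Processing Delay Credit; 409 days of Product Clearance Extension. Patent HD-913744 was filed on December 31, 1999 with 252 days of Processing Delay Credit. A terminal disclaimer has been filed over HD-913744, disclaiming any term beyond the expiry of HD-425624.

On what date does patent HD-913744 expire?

September 9, 2018

Natural term of HD-913744:
  Base: filing + 18 years → 31 December 2017.
  Processing Delay Credit: +252 days → 9 September 2018.
Expiry of referenced patent HD-425624:
  Base: filing + 18 years → 18 June 2016.
  Processing Delay Credit: +561 days → 31 December 2017.
  Product Clearance Extension: 409 days (within the 1007-day cap) → +409 days → 13 February 2019.
Terminal disclaimer: HD-913744 expires on the earlier of 9 September 2018 and 13 February 2019.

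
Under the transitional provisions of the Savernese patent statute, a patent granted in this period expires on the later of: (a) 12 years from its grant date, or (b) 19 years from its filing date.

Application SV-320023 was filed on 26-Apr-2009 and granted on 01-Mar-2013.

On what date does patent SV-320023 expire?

(a) grant + 12 years → 1 March 2025.
(b) filing + 19 years → 26 April 2028.
Later of the two: 26 April 2028.

2028-04-26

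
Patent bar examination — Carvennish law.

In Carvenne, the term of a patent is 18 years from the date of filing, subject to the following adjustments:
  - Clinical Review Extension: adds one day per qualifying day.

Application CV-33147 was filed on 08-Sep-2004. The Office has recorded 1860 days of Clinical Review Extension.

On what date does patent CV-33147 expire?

Base term: filing date + 18 years → 8 September 2022.
Clinical Review Extension: +1860 days → 12 October 2027.

2027-10-12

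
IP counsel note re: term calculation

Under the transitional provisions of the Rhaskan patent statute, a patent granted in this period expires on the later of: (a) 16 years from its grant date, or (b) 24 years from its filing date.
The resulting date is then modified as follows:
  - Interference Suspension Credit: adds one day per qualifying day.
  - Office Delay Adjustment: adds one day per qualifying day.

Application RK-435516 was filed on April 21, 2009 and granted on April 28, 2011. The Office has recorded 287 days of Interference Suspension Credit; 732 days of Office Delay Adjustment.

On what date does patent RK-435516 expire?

February 4, 2036

(a) grant + 16 years → 28 April 2027.
(b) filing + 24 years → 21 April 2033.
Later of the two: 21 April 2033.
Interference Suspension Credit: +287 days → 2 February 2034.
Office Delay Adjustment: +732 days → 4 February 2036.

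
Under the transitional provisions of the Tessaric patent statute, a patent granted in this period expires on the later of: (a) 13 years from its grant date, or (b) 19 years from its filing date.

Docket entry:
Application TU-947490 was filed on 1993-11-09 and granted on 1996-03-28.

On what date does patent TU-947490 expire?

(a) grant + 13 years → 28 March 2009.
(b) filing + 19 years → 9 November 2012.
Later of the two: 9 November 2012.

2012-11-09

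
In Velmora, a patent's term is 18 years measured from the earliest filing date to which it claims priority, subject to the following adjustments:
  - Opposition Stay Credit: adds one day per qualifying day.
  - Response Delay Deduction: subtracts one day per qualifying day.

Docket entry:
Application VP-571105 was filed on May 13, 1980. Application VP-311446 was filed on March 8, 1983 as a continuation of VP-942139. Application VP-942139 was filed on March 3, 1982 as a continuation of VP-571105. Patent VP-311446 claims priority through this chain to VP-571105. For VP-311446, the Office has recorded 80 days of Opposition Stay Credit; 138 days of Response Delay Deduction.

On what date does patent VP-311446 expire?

1998-03-16

Earliest priority filing: 13 May 1980.
Base term: 13 May 1980 + 18 years → 13 May 1998.
Opposition Stay Credit: +80 days → 1 August 1998.
Response Delay Deduction: −138 days → 16 March 1998.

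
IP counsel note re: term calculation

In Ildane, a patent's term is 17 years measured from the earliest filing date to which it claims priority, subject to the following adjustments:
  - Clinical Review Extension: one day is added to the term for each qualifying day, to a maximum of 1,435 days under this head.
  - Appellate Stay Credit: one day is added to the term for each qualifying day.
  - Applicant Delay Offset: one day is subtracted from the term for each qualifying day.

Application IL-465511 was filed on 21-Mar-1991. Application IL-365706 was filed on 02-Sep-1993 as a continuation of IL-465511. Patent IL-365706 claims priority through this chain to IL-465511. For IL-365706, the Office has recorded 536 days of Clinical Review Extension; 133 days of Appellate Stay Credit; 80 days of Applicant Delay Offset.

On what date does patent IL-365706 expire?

October 31, 2009

Earliest priority filing: 21 March 1991.
Base term: 21 March 1991 + 17 years → 21 March 2008.
Clinical Review Extension: 536 days (within the 1435-day cap) → +536 days → 8 September 2009.
Appellate Stay Credit: +133 days → 19 January 2010.
Applicant Delay Offset: −80 days → 31 October 2009.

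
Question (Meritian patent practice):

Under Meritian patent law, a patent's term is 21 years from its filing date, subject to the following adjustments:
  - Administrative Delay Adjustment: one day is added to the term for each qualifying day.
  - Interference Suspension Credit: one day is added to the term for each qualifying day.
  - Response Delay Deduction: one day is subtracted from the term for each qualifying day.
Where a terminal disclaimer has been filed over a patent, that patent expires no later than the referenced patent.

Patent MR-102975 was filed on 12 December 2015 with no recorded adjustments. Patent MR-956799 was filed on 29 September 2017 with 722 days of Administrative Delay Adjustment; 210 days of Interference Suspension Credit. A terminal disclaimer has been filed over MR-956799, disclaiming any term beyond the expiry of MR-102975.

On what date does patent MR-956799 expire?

Natural term of MR-956799:
  Base: filing + 21 years → 29 September 2038.
  Administrative Delay Adjustment: +722 days → 20 September 2040.
  Interference Suspension Credit: +210 days → 18 April 2041.
Expiry of referenced patent MR-102975:
  Base: filing + 21 years → 12 December 2036.
Terminal disclaimer: MR-956799 expires on the earlier of 18 April 2041 and 12 December 2036.

2036-12-12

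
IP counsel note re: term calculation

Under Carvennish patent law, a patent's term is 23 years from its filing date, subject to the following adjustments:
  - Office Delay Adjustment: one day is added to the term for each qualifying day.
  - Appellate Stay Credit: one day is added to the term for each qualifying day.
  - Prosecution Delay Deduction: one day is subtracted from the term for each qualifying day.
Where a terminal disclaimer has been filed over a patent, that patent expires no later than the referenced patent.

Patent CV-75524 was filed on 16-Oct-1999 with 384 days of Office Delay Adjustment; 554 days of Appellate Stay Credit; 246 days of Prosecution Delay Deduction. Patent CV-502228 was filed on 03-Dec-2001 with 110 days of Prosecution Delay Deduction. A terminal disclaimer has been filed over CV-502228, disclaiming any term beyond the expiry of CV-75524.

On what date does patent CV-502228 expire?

August 15, 2024

Natural term of CV-502228:
  Base: filing + 23 years → 3 December 2024.
  Prosecution Delay Deduction: −110 days → 15 August 2024.
Expiry of referenced patent CV-75524:
  Base: filing + 23 years → 16 October 2022.
  Office Delay Adjustment: +384 days → 4 November 2023.
  Appellate Stay Credit: +554 days → 11 May 2025.
  Prosecution Delay Deduction: −246 days → 7 September 2024.
Terminal disclaimer: CV-502228 expires on the earlier of 15 August 2024 and 7 September 2024.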